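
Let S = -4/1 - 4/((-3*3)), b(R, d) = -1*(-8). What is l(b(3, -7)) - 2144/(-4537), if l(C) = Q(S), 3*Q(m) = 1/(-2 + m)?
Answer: 93589/226850 ≈ 0.41256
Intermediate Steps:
b(R, d) = 8
S = -32/9 (S = -4*1 - 4/(-9) = -4 - 4*(-⅑) = -4 + 4/9 = -32/9 ≈ -3.5556)
Q(m) = 1/(3*(-2 + m))
l(C) = -3/50 (l(C) = 1/(3*(-2 - 32/9)) = 1/(3*(-50/9)) = (⅓)*(-9/50) = -3/50)
l(b(3, -7)) - 2144/(-4537) = -3/50 - 2144/(-4537) = -3/50 - 2144*(-1/4537) = -3/50 + 2144/4537 = 93589/226850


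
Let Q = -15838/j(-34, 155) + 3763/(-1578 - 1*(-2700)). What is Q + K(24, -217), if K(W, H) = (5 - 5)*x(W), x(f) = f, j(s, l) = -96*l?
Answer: 2048991/463760 ≈ 4.4182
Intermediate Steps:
K(W, H) = 0 (K(W, H) = (5 - 5)*W = 0*W = 0)
Q = 2048991/463760 (Q = -15838/((-96*155)) + 3763/(-1578 - 1*(-2700)) = -15838/(-14880) + 3763/(-1578 + 2700) = -15838*(-1/14880) + 3763/1122 = 7919/7440 + 3763*(1/1122) = 7919/7440 + 3763/1122 = 2048991/463760 ≈ 4.4182)
Q + K(24, -217) = 2048991/463760 + 0 = 2048991/463760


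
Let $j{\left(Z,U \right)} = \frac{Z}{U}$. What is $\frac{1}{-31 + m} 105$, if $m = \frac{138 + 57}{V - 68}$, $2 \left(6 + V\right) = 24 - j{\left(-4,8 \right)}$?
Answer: $- \frac{1995}{649} \approx -3.074$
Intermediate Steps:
$V = \frac{25}{4}$ ($V = -6 + \frac{24 - - \frac{4}{8}}{2} = -6 + \frac{24 - \left(-4\right) \frac{1}{8}}{2} = -6 + \frac{24 - - \frac{1}{2}}{2} = -6 + \frac{24 + \frac{1}{2}}{2} = -6 + \frac{1}{2} \cdot \frac{49}{2} = -6 + \frac{49}{4} = \frac{25}{4} \approx 6.25$)
$m = - \frac{60}{19}$ ($m = \frac{138 + 57}{\frac{25}{4} - 68} = \frac{195}{- \frac{247}{4}} = 195 \left(- \frac{4}{247}\right) = - \frac{60}{19} \approx -3.1579$)
$\frac{1}{-31 + m} 105 = \frac{1}{-31 - \frac{60}{19}} \cdot 105 = \frac{1}{- \frac{649}{19}} \cdot 105 = \left(- \frac{19}{649}\right) 105 = - \frac{1995}{649}$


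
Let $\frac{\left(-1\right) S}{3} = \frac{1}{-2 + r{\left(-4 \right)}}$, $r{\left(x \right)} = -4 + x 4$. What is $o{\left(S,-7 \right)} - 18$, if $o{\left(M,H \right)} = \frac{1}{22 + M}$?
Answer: $- \frac{8744}{487} \approx -17.955$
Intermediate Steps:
$r{\left(x \right)} = -4 + 4 x$
$S = \frac{3}{22}$ ($S = - \frac{3}{-2 + \left(-4 + 4 \left(-4\right)\right)} = - \frac{3}{-2 - 20} = - \frac{3}{-22} = \left(-3\right) \left(- \frac{1}{22}\right) = \frac{3}{22} \approx 0.13636$)
$o{\left(S,-7 \right)} - 18 = \frac{1}{22 + \frac{3}{22}} - 18 = \frac{1}{\frac{487}{22}} - 18 = \frac{22}{487} - 18 = - \frac{8744}{487}$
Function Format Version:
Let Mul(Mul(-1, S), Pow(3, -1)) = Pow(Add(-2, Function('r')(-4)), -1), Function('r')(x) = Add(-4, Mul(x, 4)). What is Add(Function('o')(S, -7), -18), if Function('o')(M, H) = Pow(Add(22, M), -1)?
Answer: Rational(-8744, 487) ≈ -17.955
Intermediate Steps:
Function('r')(x) = Add(-4, Mul(4, x))
S = Rational(3, 22) (S = Mul(-3, Pow(Add(-2, Add(-4, Mul(4, -4))), -1)) = Mul(-3, Pow(Add(-2, Add(-4, -16)), -1)) = Mul(-3, Pow(Add(-2, -20), -1)) = Mul(-3, Pow(-22, -1)) = Mul(-3, Rational(-1, 22)) = Rational(3, 22) ≈ 0.13636)
Add(Function('o')(S, -7), -18) = Add(Pow(Add(22, Rational(3, 22)), -1), -18) = Add(Pow(Rational(487, 22), -1), -18) = Add(Rational(22, 487), -18) = Rational(-8744, 487)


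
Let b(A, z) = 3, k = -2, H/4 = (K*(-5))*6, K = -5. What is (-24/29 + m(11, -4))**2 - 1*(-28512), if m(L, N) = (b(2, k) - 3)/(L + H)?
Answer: 23979168/841 ≈ 28513.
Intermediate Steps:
H = 600 (H = 4*(-5*(-5)*6) = 4*(25*6) = 4*150 = 600)
m(L, N) = 0 (m(L, N) = (3 - 3)/(L + 600) = 0/(600 + L) = 0)
(-24/29 + m(11, -4))**2 - 1*(-28512) = (-24/29 + 0)**2 - 1*(-28512) = (-24*1/29 + 0)**2 + 28512 = (-24/29 + 0)**2 + 28512 = (-24/29)**2 + 28512 = 576/841 + 28512 = 23979168/841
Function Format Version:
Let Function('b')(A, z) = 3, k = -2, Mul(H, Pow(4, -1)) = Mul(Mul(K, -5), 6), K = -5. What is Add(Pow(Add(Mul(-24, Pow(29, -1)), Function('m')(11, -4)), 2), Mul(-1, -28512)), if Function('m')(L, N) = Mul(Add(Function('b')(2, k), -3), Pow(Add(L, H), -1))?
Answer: Rational(23979168, 841) ≈ 28513.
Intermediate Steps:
H = 600 (H = Mul(4, Mul(Mul(-5, -5), 6)) = Mul(4, Mul(25, 6)) = Mul(4, 150) = 600)
Function('m')(L, N) = 0 (Function('m')(L, N) = Mul(Add(3, -3), Pow(Add(L, 600), -1)) = Mul(0, Pow(Add(600, L), -1)) = 0)
Add(Pow(Add(Mul(-24, Pow(29, -1)), Function('m')(11, -4)), 2), Mul(-1, -28512)) = Add(Pow(Add(Mul(-24, Pow(29, -1)), 0), 2), Mul(-1, -28512)) = Add(Pow(Add(Mul(-24, Rational(1, 29)), 0), 2), 28512) = Add(Pow(Add(Rational(-24, 29), 0), 2), 28512) = Add(Pow(Rational(-24, 29), 2), 28512) = Add(Rational(576, 841), 28512) = Rational(23979168, 841)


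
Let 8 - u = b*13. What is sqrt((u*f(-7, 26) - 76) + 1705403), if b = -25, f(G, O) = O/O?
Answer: 2*sqrt(426415) ≈ 1306.0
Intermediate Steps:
f(G, O) = 1
u = 333 (u = 8 - (-25)*13 = 8 - 1*(-325) = 8 + 325 = 333)
sqrt((u*f(-7, 26) - 76) + 1705403) = sqrt((333*1 - 76) + 1705403) = sqrt((333 - 76) + 1705403) = sqrt(257 + 1705403) = sqrt(1705660) = 2*sqrt(426415)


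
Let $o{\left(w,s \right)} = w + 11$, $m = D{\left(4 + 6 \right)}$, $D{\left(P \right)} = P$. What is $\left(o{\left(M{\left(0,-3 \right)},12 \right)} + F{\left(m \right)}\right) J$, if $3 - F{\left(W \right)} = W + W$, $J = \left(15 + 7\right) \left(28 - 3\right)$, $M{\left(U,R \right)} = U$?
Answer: $-3300$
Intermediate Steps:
$m = 10$ ($m = 4 + 6 = 10$)
$J = 550$ ($J = 22 \cdot 25 = 550$)
$F{\left(W \right)} = 3 - 2 W$ ($F{\left(W \right)} = 3 - \left(W + W\right) = 3 - 2 W$)
$o{\left(w,s \right)} = 11 + w$
$\left(o{\left(M{\left(0,-3 \right)},12 \right)} + F{\left(m \right)}\right) J = \left(\left(11 + 0\right) + \left(3 - 20\right)\right) 550 = \left(11 + \left(3 - 20\right)\right) 550 = \left(11 - 17\right) 550 = \left(-6\right) 550 = -3300$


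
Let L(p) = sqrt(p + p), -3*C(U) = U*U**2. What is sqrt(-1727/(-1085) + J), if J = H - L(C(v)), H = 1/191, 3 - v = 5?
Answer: sqrt(617244888330 - 515356142700*sqrt(3))/621705 ≈ 0.84407*I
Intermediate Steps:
v = -2 (v = 3 - 1*5 = 3 - 5 = -2)
C(U) = -U**3/3 (C(U) = -U*U**2/3 = -U**3/3)
L(p) = sqrt(2)*sqrt(p) (L(p) = sqrt(2*p) = sqrt(2)*sqrt(p))
H = 1/191 ≈ 0.0052356
J = 1/191 - 4*sqrt(3)/3 (J = 1/191 - sqrt(2)*sqrt(-1/3*(-2)**3) = 1/191 - sqrt(2)*sqrt(-1/3*(-8)) = 1/191 - sqrt(2)*sqrt(8/3) = 1/191 - sqrt(2)*2*sqrt(6)/3 = 1/191 - 4*sqrt(3)/3 ≈ -2.3042)
sqrt(-1727/(-1085) + J) = sqrt(-1727/(-1085) + (1/191 - 4*sqrt(3)/3)) = sqrt(-1727*(-1/1085) + (1/191 - 4*sqrt(3)/3)) = sqrt(1727/1085 + (1/191 - 4*sqrt(3)/3)) = sqrt(330942/207235 - 4*sqrt(3)/3)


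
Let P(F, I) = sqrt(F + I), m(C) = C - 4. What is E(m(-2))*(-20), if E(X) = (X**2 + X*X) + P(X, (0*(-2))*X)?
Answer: -1440 - 20*I*sqrt(6) ≈ -1440.0 - 48.99*I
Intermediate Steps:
m(C) = -4 + C
E(X) = sqrt(X) + 2*X**2 (E(X) = (X**2 + X*X) + sqrt(X + (0*(-2))*X) = (X**2 + X**2) + sqrt(X + 0*X) = 2*X**2 + sqrt(X + 0) = 2*X**2 + sqrt(X) = sqrt(X) + 2*X**2)
E(m(-2))*(-20) = (sqrt(-4 - 2) + 2*(-4 - 2)**2)*(-20) = (sqrt(-6) + 2*(-6)**2)*(-20) = (I*sqrt(6) + 2*36)*(-20) = (I*sqrt(6) + 72)*(-20) = (72 + I*sqrt(6))*(-20) = -1440 - 20*I*sqrt(6)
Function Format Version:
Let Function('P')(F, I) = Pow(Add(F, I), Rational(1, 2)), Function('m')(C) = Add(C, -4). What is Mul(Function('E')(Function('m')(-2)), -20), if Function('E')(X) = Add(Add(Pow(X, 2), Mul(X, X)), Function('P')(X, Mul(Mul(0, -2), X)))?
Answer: Add(-1440, Mul(-20, I, Pow(6, Rational(1, 2)))) ≈ Add(-1440.0, Mul(-48.990, I))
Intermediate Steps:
Function('m')(C) = Add(-4, C)
Function('E')(X) = Add(Pow(X, Rational(1, 2)), Mul(2, Pow(X, 2))) (Function('E')(X) = Add(Add(Pow(X, 2), Mul(X, X)), Pow(Add(X, Mul(Mul(0, -2), X)), Rational(1, 2))) = Add(Add(Pow(X, 2), Pow(X, 2)), Pow(Add(X, Mul(0, X)), Rational(1, 2))) = Add(Mul(2, Pow(X, 2)), Pow(Add(X, 0), Rational(1, 2))) = Add(Mul(2, Pow(X, 2)), Pow(X, Rational(1, 2))) = Add(Pow(X, Rational(1, 2)), Mul(2, Pow(X, 2))))
Mul(Function('E')(Function('m')(-2)), -20) = Mul(Add(Pow(Add(-4, -2), Rational(1, 2)), Mul(2, Pow(Add(-4, -2), 2))), -20) = Mul(Add(Pow(-6, Rational(1, 2)), Mul(2, Pow(-6, 2))), -20) = Mul(Add(Mul(I, Pow(6, Rational(1, 2))), Mul(2, 36)), -20) = Mul(Add(Mul(I, Pow(6, Rational(1, 2))), 72), -20) = Mul(Add(72, Mul(I, Pow(6, Rational(1, 2)))), -20) = Add(-1440, Mul(-20, I, Pow(6, Rational(1, 2))))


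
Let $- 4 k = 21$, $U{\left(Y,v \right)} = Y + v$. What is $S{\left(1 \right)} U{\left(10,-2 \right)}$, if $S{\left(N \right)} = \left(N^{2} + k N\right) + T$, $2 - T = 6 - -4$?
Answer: $-98$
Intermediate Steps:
$k = - \frac{21}{4}$ ($k = \left(- \frac{1}{4}\right) 21 = - \frac{21}{4} \approx -5.25$)
$T = -8$ ($T = 2 - \left(6 - -4\right) = 2 - \left(6 + 4\right) = 2 - 10 = -8$)
$S{\left(N \right)} = -8 + N^{2} - \frac{21 N}{4}$ ($S{\left(N \right)} = \left(N^{2} - \frac{21 N}{4}\right) - 8 = -8 + N^{2} - \frac{21 N}{4}$)
$S{\left(1 \right)} U{\left(10,-2 \right)} = \left(-8 + 1^{2} - \frac{21}{4}\right) \left(10 - 2\right) = \left(-8 + 1 - \frac{21}{4}\right) 8 = \left(- \frac{49}{4}\right) 8 = -98$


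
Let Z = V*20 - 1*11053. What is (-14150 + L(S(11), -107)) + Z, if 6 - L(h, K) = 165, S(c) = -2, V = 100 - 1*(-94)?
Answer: -21482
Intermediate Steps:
V = 194 (V = 100 + 94 = 194)
L(h, K) = -159 (L(h, K) = 6 - 1*165 = 6 - 165 = -159)
Z = -7173 (Z = 194*20 - 1*11053 = 3880 - 11053 = -7173)
(-14150 + L(S(11), -107)) + Z = (-14150 - 159) - 7173 = -14309 - 7173 = -21482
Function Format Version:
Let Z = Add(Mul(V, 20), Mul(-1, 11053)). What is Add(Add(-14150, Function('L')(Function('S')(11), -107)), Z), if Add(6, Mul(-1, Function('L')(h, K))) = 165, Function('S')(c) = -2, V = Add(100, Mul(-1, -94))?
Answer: -21482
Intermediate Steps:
V = 194 (V = Add(100, 94) = 194)
Function('L')(h, K) = -159 (Function('L')(h, K) = Add(6, Mul(-1, 165)) = Add(6, -165) = -159)
Z = -7173 (Z = Add(Mul(194, 20), Mul(-1, 11053)) = Add(3880, -11053) = -7173)
Add(Add(-14150, Function('L')(Function('S')(11), -107)), Z) = Add(Add(-14150, -159), -7173) = Add(-14309, -7173) = -21482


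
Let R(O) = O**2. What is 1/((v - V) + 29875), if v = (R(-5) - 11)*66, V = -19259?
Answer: 1/50058 ≈ 1.9977e-5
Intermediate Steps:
v = 924 (v = ((-5)**2 - 11)*66 = (25 - 11)*66 = 14*66 = 924)
1/((v - V) + 29875) = 1/((924 - 1*(-19259)) + 29875) = 1/((924 + 19259) + 29875) = 1/(20183 + 29875) = 1/50058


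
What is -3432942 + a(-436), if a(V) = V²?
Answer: -3242846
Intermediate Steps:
-3432942 + a(-436) = -3432942 + (-436)² = -3432942 + 190096 = -3242846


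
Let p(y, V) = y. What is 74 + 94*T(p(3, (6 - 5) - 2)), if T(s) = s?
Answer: 356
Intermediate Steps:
74 + 94*T(p(3, (6 - 5) - 2)) = 74 + 94*3 = 74 + 282 = 356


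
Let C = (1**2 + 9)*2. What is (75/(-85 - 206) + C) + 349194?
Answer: 33873733/97 ≈ 3.4921e+5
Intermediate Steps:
C = 20 (C = (1 + 9)*2 = 10*2 = 20)
(75/(-85 - 206) + C) + 349194 = (75/(-85 - 206) + 20) + 349194 = (75/(-291) + 20) + 349194 = (-1/291*75 + 20) + 349194 = (-25/97 + 20) + 349194 = 1915/97 + 349194 = 33873733/97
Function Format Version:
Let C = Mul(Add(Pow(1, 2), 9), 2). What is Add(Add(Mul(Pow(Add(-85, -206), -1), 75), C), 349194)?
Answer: Rational(33873733, 97) ≈ 3.4921e+5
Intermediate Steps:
C = 20 (C = Mul(Add(1, 9), 2) = Mul(10, 2) = 20)
Add(Add(Mul(Pow(Add(-85, -206), -1), 75), C), 349194) = Add(Add(Mul(Pow(Add(-85, -206), -1), 75), 20), 349194) = Add(Add(Mul(Pow(-291, -1), 75), 20), 349194) = Add(Add(Mul(Rational(-1, 291), 75), 20), 349194) = Add(Add(Rational(-25, 97), 20), 349194) = Add(Rational(1915, 97), 349194) = Rational(33873733, 97)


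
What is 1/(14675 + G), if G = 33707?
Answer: 1/48382 ≈ 2.0669e-5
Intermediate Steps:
1/(14675 + G) = 1/(14675 + 33707) = 1/48382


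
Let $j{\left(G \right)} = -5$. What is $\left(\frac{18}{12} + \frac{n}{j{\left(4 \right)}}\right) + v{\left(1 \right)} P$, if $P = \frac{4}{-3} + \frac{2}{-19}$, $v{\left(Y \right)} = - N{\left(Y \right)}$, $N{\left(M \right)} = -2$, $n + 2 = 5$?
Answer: $- \frac{1127}{570} \approx -1.9772$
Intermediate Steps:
$n = 3$ ($n = -2 + 5 = 3$)
$v{\left(Y \right)} = 2$ ($v{\left(Y \right)} = \left(-1\right) \left(-2\right) = 2$)
$P = - \frac{82}{57}$ ($P = 4 \left(- \frac{1}{3}\right) + 2 \left(- \frac{1}{19}\right) = - \frac{4}{3} - \frac{2}{19} = - \frac{82}{57} \approx -1.4386$)
$\left(\frac{18}{12} + \frac{n}{j{\left(4 \right)}}\right) + v{\left(1 \right)} P = \left(\frac{18}{12} + \frac{3}{-5}\right) + 2 \left(- \frac{82}{57}\right) = \left(18 \cdot \frac{1}{12} + 3 \left(- \frac{1}{5}\right)\right) - \frac{164}{57} = \left(\frac{3}{2} - \frac{3}{5}\right) - \frac{164}{57} = \frac{9}{10} - \frac{164}{57} = - \frac{1127}{570}$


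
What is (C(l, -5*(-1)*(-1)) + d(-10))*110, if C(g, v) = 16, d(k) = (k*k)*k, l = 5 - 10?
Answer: -108240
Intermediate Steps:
l = -5
d(k) = k³ (d(k) = k²*k = k³)
(C(l, -5*(-1)*(-1)) + d(-10))*110 = (16 + (-10)³)*110 = (16 - 1000)*110 = -984*110 = -108240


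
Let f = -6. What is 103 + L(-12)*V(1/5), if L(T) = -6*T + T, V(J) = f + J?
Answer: -245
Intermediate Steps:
V(J) = -6 + J
L(T) = -5*T
103 + L(-12)*V(1/5) = 103 + (-5*(-12))*(-6 + 1/5) = 103 + 60*(-6 + ⅕) = 103 + 60*(-29/5) = 103 - 348 = -245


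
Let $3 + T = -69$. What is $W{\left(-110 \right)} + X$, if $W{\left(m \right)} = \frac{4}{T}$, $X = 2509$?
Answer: $\frac{45161}{18} \approx 2508.9$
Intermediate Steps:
$T = -72$ ($T = -3 - 69 = -72$)
$W{\left(m \right)} = - \frac{1}{18}$ ($W{\left(m \right)} = \frac{4}{-72} = 4 \left(- \frac{1}{72}\right) = - \frac{1}{18}$)
$W{\left(-110 \right)} + X = - \frac{1}{18} + 2509 = \frac{45161}{18}$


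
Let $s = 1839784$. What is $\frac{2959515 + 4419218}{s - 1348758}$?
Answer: $\frac{7378733}{491026} \approx 15.027$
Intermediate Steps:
$\frac{2959515 + 4419218}{s - 1348758} = \frac{2959515 + 4419218}{1839784 - 1348758} = \frac{7378733}{491026}$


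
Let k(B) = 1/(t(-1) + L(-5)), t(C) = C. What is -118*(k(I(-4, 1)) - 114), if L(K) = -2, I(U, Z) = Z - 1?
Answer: 40474/3 ≈ 13491.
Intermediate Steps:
I(U, Z) = -1 + Z
k(B) = -⅓ (k(B) = 1/(-1 - 2) = 1/(-3) = -⅓)
-118*(k(I(-4, 1)) - 114) = -118*(-⅓ - 114) = -118*(-343/3) = 40474/3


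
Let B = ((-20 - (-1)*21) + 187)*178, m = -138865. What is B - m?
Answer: 172329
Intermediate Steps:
B = 33464 (B = ((-20 - 1*(-21)) + 187)*178 = ((-20 + 21) + 187)*178 = (1 + 187)*178 = 188*178 = 33464)
B - m = 33464 - 1*(-138865) = 33464 + 138865 = 172329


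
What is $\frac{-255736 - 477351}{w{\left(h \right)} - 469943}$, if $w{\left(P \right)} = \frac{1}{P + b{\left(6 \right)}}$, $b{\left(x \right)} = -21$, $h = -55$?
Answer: $\frac{55714612}{35715669} \approx 1.5599$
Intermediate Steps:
$w{\left(P \right)} = \frac{1}{-21 + P}$ ($w{\left(P \right)} = \frac{1}{P - 21} = \frac{1}{-21 + P}$)
$\frac{-255736 - 477351}{w{\left(h \right)} - 469943} = \frac{-255736 - 477351}{\frac{1}{-21 - 55} - 469943} = - \frac{733087}{\frac{1}{-76} - 469943} = - \frac{733087}{- \frac{1}{76} - 469943} = - \frac{733087}{- \frac{35715669}{76}} = \left(-733087\right) \left(- \frac{76}{35715669}\right) = \frac{55714612}{35715669}$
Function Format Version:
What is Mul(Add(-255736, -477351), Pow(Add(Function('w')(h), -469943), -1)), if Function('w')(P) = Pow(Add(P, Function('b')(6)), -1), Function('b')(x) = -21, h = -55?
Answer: Rational(55714612, 35715669) ≈ 1.5599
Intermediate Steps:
Function('w')(P) = Pow(Add(-21, P), -1) (Function('w')(P) = Pow(Add(P, -21), -1) = Pow(Add(-21, P), -1))
Mul(Add(-255736, -477351), Pow(Add(Function('w')(h), -469943), -1)) = Mul(Add(-255736, -477351), Pow(Add(Pow(Add(-21, -55), -1), -469943), -1)) = Mul(-733087, Pow(Add(Pow(-76, -1), -469943), -1)) = Mul(-733087, Pow(Add(Rational(-1, 76), -469943), -1)) = Mul(-733087, Pow(Rational(-35715669, 76), -1)) = Mul(-733087, Rational(-76, 35715669)) = Rational(55714612, 35715669)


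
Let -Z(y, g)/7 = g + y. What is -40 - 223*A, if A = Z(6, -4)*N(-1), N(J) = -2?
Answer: -6284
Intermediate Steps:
Z(y, g) = -7*g - 7*y (Z(y, g) = -7*(g + y) = -7*g - 7*y)
A = 28 (A = (-7*(-4) - 7*6)*(-2) = (28 - 42)*(-2) = -14*(-2) = 28)
-40 - 223*A = -40 - 223*28 = -40 - 6244 = -6284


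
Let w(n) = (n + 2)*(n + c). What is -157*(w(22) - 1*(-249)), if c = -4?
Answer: -106917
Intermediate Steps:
w(n) = (-4 + n)*(2 + n) (w(n) = (n + 2)*(n - 4) = (2 + n)*(-4 + n) = (-4 + n)*(2 + n))
-157*(w(22) - 1*(-249)) = -157*((-8 + 22² - 2*22) - 1*(-249)) = -157*((-8 + 484 - 44) + 249) = -157*(432 + 249) = -157*681 = -106917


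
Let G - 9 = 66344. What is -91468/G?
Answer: -91468/66353 ≈ -1.3785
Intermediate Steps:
G = 66353 (G = 9 + 66344 = 66353)
-91468/G = -91468/66353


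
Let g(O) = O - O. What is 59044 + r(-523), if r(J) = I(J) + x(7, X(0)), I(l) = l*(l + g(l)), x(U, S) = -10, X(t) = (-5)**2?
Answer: 332563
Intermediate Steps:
g(O) = 0
X(t) = 25
I(l) = l**2 (I(l) = l*(l + 0) = l*l = l**2)
r(J) = -10 + J**2 (r(J) = J**2 - 10 = -10 + J**2)
59044 + r(-523) = 59044 + (-10 + (-523)**2) = 59044 + (-10 + 273529) = 59044 + 273519 = 332563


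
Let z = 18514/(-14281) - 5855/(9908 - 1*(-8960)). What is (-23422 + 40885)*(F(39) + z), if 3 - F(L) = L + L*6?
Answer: -1278038256697521/269453908 ≈ -4.7431e+6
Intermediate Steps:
z = -432937407/269453908 (z = 18514*(-1/14281) - 5855/(9908 + 8960) = -18514/14281 - 5855/18868 = -432937407/269453908 ≈ -1.6067)
F(L) = 3 - 7*L (F(L) = 3 - (L + L*6) = 3 - (L + 6*L) = 3 - 7*L)
(-23422 + 40885)*(F(39) + z) = (-23422 + 40885)*((3 - 7*39) - 432937407/269453908) = 17463*((3 - 273) - 432937407/269453908) = 17463*(-270 - 432937407/269453908) = 17463*(-73185492567/269453908) = -1278038256697521/269453908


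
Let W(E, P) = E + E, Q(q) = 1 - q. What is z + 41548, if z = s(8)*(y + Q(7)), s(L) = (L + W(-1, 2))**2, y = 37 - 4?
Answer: 42520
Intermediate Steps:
y = 33
W(E, P) = 2*E
s(L) = (-2 + L)**2 (s(L) = (L + 2*(-1))**2 = (L - 2)**2 = (-2 + L)**2)
z = 972 (z = (-2 + 8)**2*(33 + (1 - 1*7)) = 6**2*(33 + (1 - 7)) = 36*(33 - 6) = 36*27 = 972)
z + 41548 = 972 + 41548 = 42520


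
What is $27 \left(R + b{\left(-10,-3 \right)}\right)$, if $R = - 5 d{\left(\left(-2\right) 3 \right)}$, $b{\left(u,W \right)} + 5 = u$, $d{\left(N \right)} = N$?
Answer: $405$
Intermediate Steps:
$b{\left(u,W \right)} = -5 + u$
$R = 30$ ($R = - 5 \left(\left(-2\right) 3\right) = \left(-5\right) \left(-6\right) = 30$)
$27 \left(R + b{\left(-10,-3 \right)}\right) = 27 \left(30 - 15\right) = 27 \cdot 15 = 405$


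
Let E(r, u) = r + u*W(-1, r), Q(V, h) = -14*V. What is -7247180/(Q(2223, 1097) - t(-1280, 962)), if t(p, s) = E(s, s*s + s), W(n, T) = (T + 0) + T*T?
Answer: 362359/42911405446 ≈ 8.4443e-6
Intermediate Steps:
W(n, T) = T + T²
E(r, u) = r + r*u*(1 + r) (E(r, u) = r + u*(r*(1 + r)) = r + r*u*(1 + r))
t(p, s) = s*(1 + (1 + s)*(s + s²)) (t(p, s) = s*(1 + (s*s + s)*(1 + s)) = s*(1 + (s² + s)*(1 + s)) = s*(1 + (s + s²)*(1 + s)) = s*(1 + (1 + s)*(s + s²)))
-7247180/(Q(2223, 1097) - t(-1280, 962)) = -7247180/(-14*2223 - 962*(1 + 962*(1 + 962)²)) = -7247180/(-31122 - 962*(1 + 962*963²)) = -7247180/(-31122 - 962*(1 + 962*927369)) = -7247180/(-31122 - 962*(1 + 892128978)) = -7247180/(-31122 - 962*892128979) = -7247180/(-31122 - 1*858228077798) = -7247180/(-31122 - 858228077798) = -7247180/(-858228108920) = -7247180*(-1/858228108920) = 362359/42911405446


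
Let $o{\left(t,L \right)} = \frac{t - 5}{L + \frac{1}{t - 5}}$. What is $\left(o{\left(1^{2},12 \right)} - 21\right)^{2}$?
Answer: $\frac{1006009}{2209} \approx 455.41$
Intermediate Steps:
$o{\left(t,L \right)} = \frac{-5 + t}{L + \frac{1}{-5 + t}}$
$\left(o{\left(1^{2},12 \right)} - 21\right)^{2} = \left(\frac{\left(-5 + 1^{2}\right)^{2}}{1 - 60 + 12 \cdot 1^{2}} - 21\right)^{2} = \left(\frac{\left(-5 + 1\right)^{2}}{1 - 60 + 12 \cdot 1} - 21\right)^{2} = \left(\frac{\left(-4\right)^{2}}{1 - 60 + 12} - 21\right)^{2} = \left(\frac{16}{-47} - 21\right)^{2} = \left(16 \left(- \frac{1}{47}\right) - 21\right)^{2} = \left(- \frac{16}{47} - 21\right)^{2} = \left(- \frac{1003}{47}\right)^{2} = \frac{1006009}{2209}$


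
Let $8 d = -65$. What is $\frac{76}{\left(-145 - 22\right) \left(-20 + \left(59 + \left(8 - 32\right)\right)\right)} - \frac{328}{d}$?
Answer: $\frac{1313636}{32565} \approx 40.339$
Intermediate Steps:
$d = - \frac{65}{8}$ ($d = \frac{1}{8} \left(-65\right) = - \frac{65}{8} \approx -8.125$)
$\frac{76}{\left(-145 - 22\right) \left(-20 + \left(59 + \left(8 - 32\right)\right)\right)} - \frac{328}{d} = \frac{76}{\left(-145 - 22\right) \left(-20 + \left(59 + \left(8 - 32\right)\right)\right)} - \frac{328}{- \frac{65}{8}} = \frac{76}{\left(-167\right) \left(-20 + \left(59 + \left(8 - 32\right)\right)\right)} - - \frac{2624}{65} = \frac{76}{\left(-167\right) \left(-20 + \left(59 - 24\right)\right)} + \frac{2624}{65} = \frac{76}{\left(-167\right) \left(-20 + 35\right)} + \frac{2624}{65} = \frac{76}{\left(-167\right) 15} + \frac{2624}{65} = \frac{76}{-2505} + \frac{2624}{65} = 76 \left(- \frac{1}{2505}\right) + \frac{2624}{65} = - \frac{76}{2505} + \frac{2624}{65} = \frac{1313636}{32565}$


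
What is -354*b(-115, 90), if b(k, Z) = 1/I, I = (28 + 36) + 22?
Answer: -177/43 ≈ -4.1163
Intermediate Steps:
I = 86 (I = 64 + 22 = 86)
b(k, Z) = 1/86
-354*b(-115, 90) = -354*1/86 = -177/43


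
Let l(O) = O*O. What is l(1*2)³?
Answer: 64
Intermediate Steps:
l(O) = O²
l(1*2)³ = ((1*2)²)³ = (2²)³ = 4³ = 64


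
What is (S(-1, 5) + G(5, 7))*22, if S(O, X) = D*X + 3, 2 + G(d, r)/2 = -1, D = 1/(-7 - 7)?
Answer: -517/7 ≈ -73.857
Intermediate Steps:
D = -1/14 (D = 1/(-14) = -1/14 ≈ -0.071429)
G(d, r) = -6 (G(d, r) = -4 + 2*(-1) = -4 - 2 = -6)
S(O, X) = 3 - X/14 (S(O, X) = -X/14 + 3 = 3 - X/14)
(S(-1, 5) + G(5, 7))*22 = ((3 - 1/14*5) - 6)*22 = ((3 - 5/14) - 6)*22 = (37/14 - 6)*22 = -47/14*22 = -517/7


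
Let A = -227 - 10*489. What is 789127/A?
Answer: -789127/5117 ≈ -154.22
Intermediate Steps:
A = -5117 (A = -227 - 4890 = -5117)
789127/A = 789127/(-5117) = 789127*(-1/5117) = -789127/5117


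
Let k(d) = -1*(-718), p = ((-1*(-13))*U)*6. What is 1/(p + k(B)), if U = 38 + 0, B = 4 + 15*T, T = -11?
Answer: 1/3682 ≈ 0.00027159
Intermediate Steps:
B = -161 (B = 4 + 15*(-11) = 4 - 165 = -161)
U = 38
p = 2964 (p = (-1*(-13)*38)*6 = (13*38)*6 = 494*6 = 2964)
k(d) = 718
1/(p + k(B)) = 1/(2964 + 718) = 1/3682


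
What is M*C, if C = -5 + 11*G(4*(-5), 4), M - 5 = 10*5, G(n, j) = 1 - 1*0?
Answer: 330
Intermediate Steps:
G(n, j) = 1 (G(n, j) = 1 + 0 = 1)
M = 55 (M = 5 + 10*5 = 5 + 50 = 55)
C = 6 (C = -5 + 11*1 = -5 + 11 = 6)
M*C = 55*6 = 330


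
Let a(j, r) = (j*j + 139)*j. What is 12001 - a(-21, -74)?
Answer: 24181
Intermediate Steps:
a(j, r) = j*(139 + j²) (a(j, r) = (j² + 139)*j = (139 + j²)*j = j*(139 + j²))
12001 - a(-21, -74) = 12001 - (-21)*(139 + (-21)²) = 12001 - (-21)*(139 + 441) = 12001 - (-21)*580 = 12001 - 1*(-12180) = 12001 + 12180 = 24181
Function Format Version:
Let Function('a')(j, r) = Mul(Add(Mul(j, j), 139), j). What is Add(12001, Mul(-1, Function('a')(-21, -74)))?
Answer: 24181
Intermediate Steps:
Function('a')(j, r) = Mul(j, Add(139, Pow(j, 2))) (Function('a')(j, r) = Mul(Add(Pow(j, 2), 139), j) = Mul(Add(139, Pow(j, 2)), j) = Mul(j, Add(139, Pow(j, 2))))
Add(12001, Mul(-1, Function('a')(-21, -74))) = Add(12001, Mul(-1, Mul(-21, Add(139, Pow(-21, 2))))) = Add(12001, Mul(-1, Mul(-21, Add(139, 441)))) = Add(12001, Mul(-1, Mul(-21, 580))) = Add(12001, Mul(-1, -12180)) = Add(12001, 12180) = 24181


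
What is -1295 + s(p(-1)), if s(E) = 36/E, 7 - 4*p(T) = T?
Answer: -1277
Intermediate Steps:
p(T) = 7/4 - T/4
-1295 + s(p(-1)) = -1295 + 36/(7/4 - 1/4*(-1)) = -1295 + 36/(7/4 + 1/4) = -1295 + 36/2 = -1295 + 36*(1/2) = -1295 + 18 = -1277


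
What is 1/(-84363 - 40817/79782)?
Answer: -79782/6730689683 ≈ -1.1853e-5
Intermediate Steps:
1/(-84363 - 40817/79782) = 1/(-6730689683/79782) = -79782/6730689683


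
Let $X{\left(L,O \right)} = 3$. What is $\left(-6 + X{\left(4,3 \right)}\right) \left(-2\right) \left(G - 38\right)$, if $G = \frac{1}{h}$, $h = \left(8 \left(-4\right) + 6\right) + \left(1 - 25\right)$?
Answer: $- \frac{5703}{25} \approx -228.12$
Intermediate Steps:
$h = -50$ ($h = \left(-32 + 6\right) + \left(1 - 25\right) = -26 - 24 = -50$)
$G = - \frac{1}{50}$ ($G = \frac{1}{-50} = - \frac{1}{50} \approx -0.02$)
$\left(-6 + X{\left(4,3 \right)}\right) \left(-2\right) \left(G - 38\right) = \left(-6 + 3\right) \left(-2\right) \left(- \frac{1}{50} - 38\right) = \left(-3\right) \left(-2\right) \left(- \frac{1901}{50}\right) = 6 \left(- \frac{1901}{50}\right) = - \frac{5703}{25}$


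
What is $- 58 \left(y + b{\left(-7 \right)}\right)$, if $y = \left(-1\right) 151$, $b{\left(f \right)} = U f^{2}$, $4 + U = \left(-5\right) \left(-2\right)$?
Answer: $-8294$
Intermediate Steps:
$U = 6$ ($U = -4 - -10 = -4 + 10 = 6$)
$b{\left(f \right)} = 6 f^{2}$
$y = -151$
$- 58 \left(y + b{\left(-7 \right)}\right) = - 58 \left(-151 + 6 \left(-7\right)^{2}\right) = - 58 \left(-151 + 6 \cdot 49\right) = - 58 \left(-151 + 294\right) = \left(-58\right) 143 = -8294$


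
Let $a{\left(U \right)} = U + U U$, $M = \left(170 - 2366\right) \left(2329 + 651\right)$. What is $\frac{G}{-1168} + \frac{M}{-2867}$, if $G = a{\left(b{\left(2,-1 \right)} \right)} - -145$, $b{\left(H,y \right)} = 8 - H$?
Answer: $\frac{125294251}{54896} \approx 2282.4$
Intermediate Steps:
$M = -6544080$ ($M = \left(-2196\right) 2980 = -6544080$)
$a{\left(U \right)} = U + U^{2}$
$G = 187$ ($G = \left(8 - 2\right) \left(1 + \left(8 - 2\right)\right) - -145 = \left(8 - 2\right) \left(1 + \left(8 - 2\right)\right) + 145 = 6 \left(1 + 6\right) + 145 = 6 \cdot 7 + 145 = 42 + 145 = 187$)
$\frac{G}{-1168} + \frac{M}{-2867} = \frac{187}{-1168} - \frac{6544080}{-2867} = 187 \left(- \frac{1}{1168}\right) - - \frac{107280}{47} = - \frac{187}{1168} + \frac{107280}{47} = \frac{125294251}{54896}$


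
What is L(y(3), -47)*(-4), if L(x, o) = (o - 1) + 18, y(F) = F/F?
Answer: 120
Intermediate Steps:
y(F) = 1
L(x, o) = 17 + o (L(x, o) = (-1 + o) + 18 = 17 + o)
L(y(3), -47)*(-4) = (17 - 47)*(-4) = -30*(-4) = 120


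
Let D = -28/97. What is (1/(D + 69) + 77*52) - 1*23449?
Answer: -129600828/6665 ≈ -19445.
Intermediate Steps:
D = -28/97 (D = -28*1/97 = -28/97 ≈ -0.28866)
(1/(D + 69) + 77*52) - 1*23449 = (1/(-28/97 + 69) + 77*52) - 1*23449 = (1/(6665/97) + 4004) - 23449 = (97/6665 + 4004) - 23449 = 26686757/6665 - 23449 = -129600828/6665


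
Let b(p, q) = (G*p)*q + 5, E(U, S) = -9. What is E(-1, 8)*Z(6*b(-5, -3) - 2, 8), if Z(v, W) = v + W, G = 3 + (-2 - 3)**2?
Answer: -23004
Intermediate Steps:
G = 28 (G = 3 + (-5)**2 = 3 + 25 = 28)
b(p, q) = 5 + 28*p*q (b(p, q) = (28*p)*q + 5 = 28*p*q + 5 = 5 + 28*p*q)
Z(v, W) = W + v
E(-1, 8)*Z(6*b(-5, -3) - 2, 8) = -9*(8 + (6*(5 + 28*(-5)*(-3)) - 2)) = -9*(8 + (6*(5 + 420) - 2)) = -9*(8 + (6*425 - 2)) = -9*(8 + (2550 - 2)) = -9*(8 + 2548) = -9*2556 = -23004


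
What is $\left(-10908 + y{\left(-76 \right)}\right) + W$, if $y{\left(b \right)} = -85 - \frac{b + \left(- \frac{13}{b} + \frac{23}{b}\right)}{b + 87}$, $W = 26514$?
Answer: $\frac{590061}{38} \approx 15528.0$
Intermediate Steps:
$y{\left(b \right)} = -85 - \frac{b + \frac{10}{b}}{87 + b}$
$\left(-10908 + y{\left(-76 \right)}\right) + W = \left(-10908 + \frac{-10 - -562020 - 86 \left(-76\right)^{2}}{\left(-76\right) \left(87 - 76\right)}\right) + 26514 = \left(-10908 - \frac{-10 + 562020 - 496736}{76 \cdot 11}\right) + 26514 = \left(-10908 - \frac{-10 + 562020 - 496736}{836}\right) + 26514 = \left(-10908 - \frac{1}{836} \cdot 65274\right) + 26514 = \left(-10908 - \frac{2967}{38}\right) + 26514 = - \frac{417471}{38} + 26514 = \frac{590061}{38}$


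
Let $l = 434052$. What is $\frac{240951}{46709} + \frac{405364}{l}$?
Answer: $\frac{30879852632}{5068533717} \approx 6.0925$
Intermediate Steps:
$\frac{240951}{46709} + \frac{405364}{l} = \frac{240951}{46709} + \frac{405364}{434052} = 240951 \cdot \frac{1}{46709} + 405364 \cdot \frac{1}{434052} = \frac{240951}{46709} + \frac{101341}{108513} = \frac{30879852632}{5068533717}$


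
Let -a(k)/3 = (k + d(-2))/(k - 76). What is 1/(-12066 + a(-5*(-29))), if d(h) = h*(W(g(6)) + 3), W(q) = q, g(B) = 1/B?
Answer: -69/832970 ≈ -8.2836e-5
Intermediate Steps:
d(h) = 19*h/6 (d(h) = h*(1/6 + 3) = h*(19/6) = 19*h/6)
a(k) = -3*(-19/3 + k)/(-76 + k) (a(k) = -3*(k + (19/6)*(-2))/(k - 76) = -3*(k - 19/3)/(-76 + k) = -3*(-19/3 + k)/(-76 + k))
1/(-12066 + a(-5*(-29))) = 1/(-12066 + (19 - (-15)*(-29))/(-76 - 5*(-29))) = 1/(-12066 + (19 - 3*145)/(-76 + 145)) = 1/(-12066 + (19 - 435)/69) = 1/(-12066 + (1/69)*(-416)) = 1/(-12066 - 416/69) = 1/(-832970/69) = -69/832970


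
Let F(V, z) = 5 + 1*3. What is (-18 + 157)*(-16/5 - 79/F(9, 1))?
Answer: -72697/40 ≈ -1817.4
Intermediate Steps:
F(V, z) = 8 (F(V, z) = 5 + 3 = 8)
(-18 + 157)*(-16/5 - 79/F(9, 1)) = (-18 + 157)*(-16/5 - 79/8) = 139*(-16*⅕ - 79*⅛) = 139*(-16/5 - 79/8) = 139*(-523/40) = -72697/40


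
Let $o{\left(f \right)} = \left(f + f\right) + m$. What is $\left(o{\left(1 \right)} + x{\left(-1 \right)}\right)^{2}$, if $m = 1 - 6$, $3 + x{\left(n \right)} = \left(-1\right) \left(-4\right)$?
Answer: $4$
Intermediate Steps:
$x{\left(n \right)} = 1$ ($x{\left(n \right)} = -3 - -4 = -3 + 4 = 1$)
$m = -5$ ($m = 1 - 6 = -5$)
$o{\left(f \right)} = -5 + 2 f$ ($o{\left(f \right)} = \left(f + f\right) - 5 = 2 f - 5 = -5 + 2 f$)
$\left(o{\left(1 \right)} + x{\left(-1 \right)}\right)^{2} = \left(\left(-5 + 2 \cdot 1\right) + 1\right)^{2} = \left(\left(-5 + 2\right) + 1\right)^{2} = \left(-3 + 1\right)^{2} = \left(-2\right)^{2} = 4$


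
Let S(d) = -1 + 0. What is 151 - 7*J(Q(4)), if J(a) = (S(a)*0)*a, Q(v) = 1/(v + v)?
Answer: 151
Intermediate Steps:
Q(v) = 1/(2*v)
S(d) = -1
J(a) = 0 (J(a) = (-1*0)*a = 0*a = 0)
151 - 7*J(Q(4)) = 151 - 7*0 = 151 + 0 = 151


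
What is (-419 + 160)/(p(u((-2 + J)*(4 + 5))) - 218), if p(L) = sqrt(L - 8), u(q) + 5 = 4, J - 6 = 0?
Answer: 56462/47533 + 777*I/47533 ≈ 1.1878 + 0.016347*I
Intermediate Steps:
J = 6 (J = 6 + 0 = 6)
u(q) = -1 (u(q) = -5 + 4 = -1)
p(L) = sqrt(-8 + L)
(-419 + 160)/(p(u((-2 + J)*(4 + 5))) - 218) = (-419 + 160)/(sqrt(-8 - 1) - 218) = -259/(sqrt(-9) - 218) = -259/(3*I - 218) = -259*(-218 - 3*I)/47533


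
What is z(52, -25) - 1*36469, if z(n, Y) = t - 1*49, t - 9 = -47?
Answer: -36556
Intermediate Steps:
t = -38 (t = 9 - 47 = -38)
z(n, Y) = -87 (z(n, Y) = -38 - 1*49 = -38 - 49 = -87)
z(52, -25) - 1*36469 = -87 - 1*36469 = -87 - 36469 = -36556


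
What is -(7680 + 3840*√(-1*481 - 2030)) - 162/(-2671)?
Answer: -20513118/2671 - 34560*I*√31 ≈ -7679.9 - 1.9242e+5*I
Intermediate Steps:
-(7680 + 3840*√(-1*481 - 2030)) - 162/(-2671) = -(7680 + 3840*√(-481 - 2030)) - 162*(-1/2671) = -(7680 + 34560*I*√31) + 162/2671 = -3840*(2 + 9*I*√31) + 162/2671 = (-7680 - 34560*I*√31) + 162/2671 = -20513118/2671 - 34560*I*√31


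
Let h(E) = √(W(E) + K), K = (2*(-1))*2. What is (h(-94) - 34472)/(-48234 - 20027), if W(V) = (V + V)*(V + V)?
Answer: 34472/68261 - 2*√8835/68261 ≈ 0.50225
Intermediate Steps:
K = -4 (K = -2*2 = -4)
W(V) = 4*V² (W(V) = (2*V)*(2*V) = 4*V²)
h(E) = √(-4 + 4*E²) (h(E) = √(4*E² - 4) = √(-4 + 4*E²))
(h(-94) - 34472)/(-48234 - 20027) = (2*√(-1 + (-94)²) - 34472)/(-48234 - 20027) = (2*√(-1 + 8836) - 34472)/(-68261) = (2*√8835 - 34472)*(-1/68261) = (-34472 + 2*√8835)*(-1/68261) = 34472/68261 - 2*√8835/68261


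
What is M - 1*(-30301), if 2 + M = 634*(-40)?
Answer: 4939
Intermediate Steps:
M = -25362 (M = -2 + 634*(-40) = -2 - 25360 = -25362)
M - 1*(-30301) = -25362 - 1*(-30301) = -25362 + 30301 = 4939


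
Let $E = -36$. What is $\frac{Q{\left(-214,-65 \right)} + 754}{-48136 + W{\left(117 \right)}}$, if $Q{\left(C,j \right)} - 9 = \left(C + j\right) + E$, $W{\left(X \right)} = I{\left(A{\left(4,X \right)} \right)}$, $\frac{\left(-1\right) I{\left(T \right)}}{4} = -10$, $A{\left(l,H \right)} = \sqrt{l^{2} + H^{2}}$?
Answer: $- \frac{14}{1503} \approx -0.0093147$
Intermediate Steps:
$A{\left(l,H \right)} = \sqrt{H^{2} + l^{2}}$
$I{\left(T \right)} = 40$ ($I{\left(T \right)} = \left(-4\right) \left(-10\right) = 40$)
$W{\left(X \right)} = 40$
$Q{\left(C,j \right)} = -27 + C + j$ ($Q{\left(C,j \right)} = 9 - \left(36 - C - j\right) = 9 + \left(-36 + C + j\right) = -27 + C + j$)
$\frac{Q{\left(-214,-65 \right)} + 754}{-48136 + W{\left(117 \right)}} = \frac{\left(-27 - 214 - 65\right) + 754}{-48136 + 40} = \frac{-306 + 754}{-48096} = 448 \left(- \frac{1}{48096}\right) = - \frac{14}{1503}$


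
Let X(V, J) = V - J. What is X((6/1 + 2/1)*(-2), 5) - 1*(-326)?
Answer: 305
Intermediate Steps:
X((6/1 + 2/1)*(-2), 5) - 1*(-326) = ((6/1 + 2/1)*(-2) - 1*5) - 1*(-326) = ((6*1 + 2*1)*(-2) - 5) + 326 = ((6 + 2)*(-2) - 5) + 326 = (8*(-2) - 5) + 326 = (-16 - 5) + 326 = -21 + 326 = 305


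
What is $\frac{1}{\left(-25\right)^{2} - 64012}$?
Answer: $- \frac{1}{63387} \approx -1.5776 \cdot 10^{-5}$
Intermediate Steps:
$\frac{1}{\left(-25\right)^{2} - 64012} = \frac{1}{625 - 64012} = \frac{1}{-63387} = - \frac{1}{63387}$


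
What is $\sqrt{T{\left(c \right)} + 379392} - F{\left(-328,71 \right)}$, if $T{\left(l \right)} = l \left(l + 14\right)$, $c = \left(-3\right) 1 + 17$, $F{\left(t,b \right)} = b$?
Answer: $-71 + 2 \sqrt{94946} \approx 545.27$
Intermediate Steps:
$c = 14$ ($c = -3 + 17 = 14$)
$T{\left(l \right)} = l \left(14 + l\right)$
$\sqrt{T{\left(c \right)} + 379392} - F{\left(-328,71 \right)} = \sqrt{14 \left(14 + 14\right) + 379392} - 71 = \sqrt{14 \cdot 28 + 379392} - 71 = \sqrt{392 + 379392} - 71 = \sqrt{379784} - 71 = 2 \sqrt{94946} - 71 = -71 + 2 \sqrt{94946}$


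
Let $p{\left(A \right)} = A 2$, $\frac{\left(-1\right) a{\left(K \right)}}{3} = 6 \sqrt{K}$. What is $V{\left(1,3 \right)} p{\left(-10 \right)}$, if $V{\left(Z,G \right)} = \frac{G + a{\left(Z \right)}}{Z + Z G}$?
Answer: $75$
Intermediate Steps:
$a{\left(K \right)} = - 18 \sqrt{K}$ ($a{\left(K \right)} = - 3 \cdot 6 \sqrt{K} = - 18 \sqrt{K}$)
$V{\left(Z,G \right)} = \frac{G - 18 \sqrt{Z}}{Z + G Z}$ ($V{\left(Z,G \right)} = \frac{G - 18 \sqrt{Z}}{Z + Z G} = \frac{G - 18 \sqrt{Z}}{Z + G Z}$)
$p{\left(A \right)} = 2 A$
$V{\left(1,3 \right)} p{\left(-10 \right)} = \frac{3 - 18 \sqrt{1}}{1 \left(1 + 3\right)} 2 \left(-10\right) = 1 \cdot \frac{1}{4} \left(3 - 18\right) \left(-20\right) = 1 \cdot \frac{1}{4} \left(-15\right) \left(-20\right) = \left(- \frac{15}{4}\right) \left(-20\right) = 75$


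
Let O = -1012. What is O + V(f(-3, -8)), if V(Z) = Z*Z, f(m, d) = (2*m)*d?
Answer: 1292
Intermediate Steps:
f(m, d) = 2*d*m
V(Z) = Z²
O + V(f(-3, -8)) = -1012 + (2*(-8)*(-3))² = -1012 + 48² = -1012 + 2304 = 1292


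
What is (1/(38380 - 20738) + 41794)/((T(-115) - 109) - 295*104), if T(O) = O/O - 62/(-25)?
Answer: -6144414575/4525984532 ≈ -1.3576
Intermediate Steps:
T(O) = 87/25 (T(O) = 1 - 62*(-1/25) = 1 + 62/25 = 87/25)
(1/(38380 - 20738) + 41794)/((T(-115) - 109) - 295*104) = (1/(38380 - 20738) + 41794)/((87/25 - 109) - 295*104) = (1/17642 + 41794)/(-2638/25 - 30680) = (1/17642 + 41794)/(-769638/25) = (737329749/17642)*(-25/769638) = -6144414575/4525984532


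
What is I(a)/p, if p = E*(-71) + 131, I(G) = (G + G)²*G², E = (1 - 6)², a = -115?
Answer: -174900625/411 ≈ -4.2555e+5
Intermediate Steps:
E = 25 (E = (-5)² = 25)
I(G) = 4*G⁴ (I(G) = (2*G)²*G² = (4*G²)*G² = 4*G⁴)
p = -1644 (p = 25*(-71) + 131 = -1775 + 131 = -1644)
I(a)/p = (4*(-115)⁴)/(-1644) = (4*174900625)*(-1/1644) = 699602500*(-1/1644) = -174900625/411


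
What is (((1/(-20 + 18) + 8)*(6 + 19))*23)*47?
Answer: 405375/2 ≈ 2.0269e+5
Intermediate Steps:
(((1/(-20 + 18) + 8)*(6 + 19))*23)*47 = (((1/(-2) + 8)*25)*23)*47 = (((-1/2 + 8)*25)*23)*47 = (((15/2)*25)*23)*47 = ((375/2)*23)*47 = (8625/2)*47 = 405375/2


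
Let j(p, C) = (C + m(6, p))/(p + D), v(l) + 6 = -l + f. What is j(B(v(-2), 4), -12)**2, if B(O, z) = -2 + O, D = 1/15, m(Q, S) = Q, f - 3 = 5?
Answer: 8100/961 ≈ 8.4287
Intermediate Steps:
f = 8 (f = 3 + 5 = 8)
D = 1/15 ≈ 0.066667
v(l) = 2 - l (v(l) = -6 + (-l + 8) = -6 + (8 - l) = 2 - l)
j(p, C) = (6 + C)/(1/15 + p) (j(p, C) = (C + 6)/(p + 1/15) = (6 + C)/(1/15 + p))
j(B(v(-2), 4), -12)**2 = (15*(6 - 12)/(1 + 15*(-2 + (2 - 1*(-2)))))**2 = (15*(-6)/(1 + 15*(-2 + (2 + 2))))**2 = (15*(-6)/(1 + 15*(-2 + 4)))**2 = (15*(-6)/(1 + 15*2))**2 = (15*(-6)/(1 + 30))**2 = (15*(-6)/31)**2 = (15*(1/31)*(-6))**2 = (-90/31)**2 = 8100/961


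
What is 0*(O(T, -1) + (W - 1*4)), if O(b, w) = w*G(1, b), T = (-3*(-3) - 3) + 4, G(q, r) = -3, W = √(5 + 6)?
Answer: 0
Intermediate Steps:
W = √11 ≈ 3.3166
T = 10 (T = (9 - 3) + 4 = 6 + 4 = 10)
O(b, w) = -3*w (O(b, w) = w*(-3) = -3*w)
0*(O(T, -1) + (W - 1*4)) = 0*(-3*(-1) + (√11 - 1*4)) = 0*(3 + (√11 - 4)) = 0*(3 + (-4 + √11)) = 0*(-1 + √11) = 0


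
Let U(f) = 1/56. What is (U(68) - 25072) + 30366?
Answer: 296465/56 ≈ 5294.0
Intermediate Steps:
U(f) = 1/56
(U(68) - 25072) + 30366 = (1/56 - 25072) + 30366 = -1404031/56 + 30366 = 296465/56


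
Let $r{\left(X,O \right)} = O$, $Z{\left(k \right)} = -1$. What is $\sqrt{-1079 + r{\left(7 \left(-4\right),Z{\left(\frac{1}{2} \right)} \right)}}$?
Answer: $6 i \sqrt{30} \approx 32.863 i$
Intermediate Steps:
$\sqrt{-1079 + r{\left(7 \left(-4\right),Z{\left(\frac{1}{2} \right)} \right)}} = \sqrt{-1079 - 1} = \sqrt{-1080} = 6 i \sqrt{30}$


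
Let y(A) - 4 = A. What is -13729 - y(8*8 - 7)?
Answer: -13790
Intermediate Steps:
y(A) = 4 + A
-13729 - y(8*8 - 7) = -13729 - (4 + (8*8 - 7)) = -13729 - (4 + (64 - 7)) = -13729 - (4 + 57) = -13729 - 1*61 = -13729 - 61 = -13790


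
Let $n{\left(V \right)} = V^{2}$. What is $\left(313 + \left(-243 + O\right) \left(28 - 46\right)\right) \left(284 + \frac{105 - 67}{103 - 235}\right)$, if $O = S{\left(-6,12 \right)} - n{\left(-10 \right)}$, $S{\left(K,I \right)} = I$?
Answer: $\frac{117424475}{66} \approx 1.7792 \cdot 10^{6}$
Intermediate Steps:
$O = -88$ ($O = 12 - \left(-10\right)^{2} = 12 - 100 = -88$)
$\left(313 + \left(-243 + O\right) \left(28 - 46\right)\right) \left(284 + \frac{105 - 67}{103 - 235}\right) = \left(313 + \left(-243 - 88\right) \left(28 - 46\right)\right) \left(284 + \frac{105 - 67}{103 - 235}\right) = \left(313 - -5958\right) \left(284 + \frac{38}{-132}\right) = \left(313 + 5958\right) \left(284 + 38 \left(- \frac{1}{132}\right)\right) = 6271 \left(284 - \frac{19}{66}\right) = 6271 \cdot \frac{18725}{66} = \frac{117424475}{66}$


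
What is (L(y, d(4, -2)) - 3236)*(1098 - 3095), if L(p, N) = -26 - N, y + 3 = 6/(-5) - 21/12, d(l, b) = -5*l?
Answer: 6474274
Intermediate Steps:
y = -119/20 (y = -3 + (6/(-5) - 21/12) = -3 + (6*(-1/5) - 21*1/12) = -3 + (-6/5 - 7/4) = -3 - 59/20 = -119/20 ≈ -5.9500)
(L(y, d(4, -2)) - 3236)*(1098 - 3095) = ((-26 - (-5)*4) - 3236)*(1098 - 3095) = ((-26 - 1*(-20)) - 3236)*(-1997) = ((-26 + 20) - 3236)*(-1997) = (-6 - 3236)*(-1997) = -3242*(-1997) = 6474274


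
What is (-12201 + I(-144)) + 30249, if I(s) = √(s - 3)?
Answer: 18048 + 7*I*√3 ≈ 18048.0 + 12.124*I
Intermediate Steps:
I(s) = √(-3 + s)
(-12201 + I(-144)) + 30249 = (-12201 + √(-3 - 144)) + 30249 = (-12201 + √(-147)) + 30249 = (-12201 + 7*I*√3) + 30249 = 18048 + 7*I*√3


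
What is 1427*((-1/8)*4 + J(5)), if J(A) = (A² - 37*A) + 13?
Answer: -420965/2 ≈ -2.1048e+5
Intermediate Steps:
J(A) = 13 + A² - 37*A
1427*((-1/8)*4 + J(5)) = 1427*((-1/8)*4 + (13 + 5² - 37*5)) = 1427*(((⅛)*(-1))*4 + (13 + 25 - 185)) = 1427*(-⅛*4 - 147) = 1427*(-½ - 147) = 1427*(-295/2) = -420965/2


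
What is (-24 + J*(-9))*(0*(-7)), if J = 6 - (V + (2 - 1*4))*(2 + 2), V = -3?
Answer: 0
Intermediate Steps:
J = 26 (J = 6 - (-3 + (2 - 1*4))*(2 + 2) = 6 - (-3 + (2 - 4))*4 = 6 - (-3 - 2)*4 = 6 - (-5)*4 = 6 - 1*(-20) = 6 + 20 = 26)
(-24 + J*(-9))*(0*(-7)) = (-24 + 26*(-9))*(0*(-7)) = (-24 - 234)*0 = -258*0 = 0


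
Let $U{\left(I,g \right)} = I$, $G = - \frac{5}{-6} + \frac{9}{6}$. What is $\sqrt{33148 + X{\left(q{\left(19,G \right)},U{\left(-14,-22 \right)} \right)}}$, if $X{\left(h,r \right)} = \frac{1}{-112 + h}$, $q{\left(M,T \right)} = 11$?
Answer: $\frac{\sqrt{338142647}}{101} \approx 182.07$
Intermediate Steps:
$G = \frac{7}{3}$ ($G = \left(-5\right) \left(- \frac{1}{6}\right) + 9 \cdot \frac{1}{6} = \frac{5}{6} + \frac{3}{2} = \frac{7}{3} \approx 2.3333$)
$\sqrt{33148 + X{\left(q{\left(19,G \right)},U{\left(-14,-22 \right)} \right)}} = \sqrt{33148 + \frac{1}{-112 + 11}} = \sqrt{33148 + \frac{1}{-101}} = \sqrt{33148 - \frac{1}{101}} = \sqrt{\frac{3347947}{101}} = \frac{\sqrt{338142647}}{101}$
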